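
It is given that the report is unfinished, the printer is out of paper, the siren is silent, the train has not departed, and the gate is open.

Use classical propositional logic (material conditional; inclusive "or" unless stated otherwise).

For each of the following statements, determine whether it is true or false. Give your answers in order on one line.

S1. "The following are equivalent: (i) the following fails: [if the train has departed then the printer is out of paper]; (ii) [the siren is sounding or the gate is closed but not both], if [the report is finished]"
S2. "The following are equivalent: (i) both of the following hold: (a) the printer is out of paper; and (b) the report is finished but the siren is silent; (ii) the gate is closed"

S1 F; S2 T

Let N = "the train has departed" (F), K = "the printer has paper" (F), V = "the report is finished" (F), G = "the siren is sounding" (F), L = "the gate is open" (T).

S1: Parsed as ¬(N → ¬K) ↔ (V → (G ⊕ ¬L))

¬K = ¬F = T
N → ¬K = F → T = T
¬(N → ¬K) = ¬T = F
¬L = ¬T = F
G ⊕ ¬L = F ⊕ F = F
V → (G ⊕ ¬L) = F → F = T
¬(N → ¬K) ↔ (V → (G ⊕ ¬L)) = F ↔ T = F
Thus S1 is false.

S2: In symbols: (¬K ∧ (V ∧ ¬G)) ↔ ¬L

¬K = ¬F = T
¬G = ¬F = T
V ∧ ¬G = F ∧ T = F
¬K ∧ (V ∧ ¬G) = T ∧ F = F
¬L = ¬T = F
(¬K ∧ (V ∧ ¬G)) ↔ ¬L = F ↔ F = T
So S2 is true.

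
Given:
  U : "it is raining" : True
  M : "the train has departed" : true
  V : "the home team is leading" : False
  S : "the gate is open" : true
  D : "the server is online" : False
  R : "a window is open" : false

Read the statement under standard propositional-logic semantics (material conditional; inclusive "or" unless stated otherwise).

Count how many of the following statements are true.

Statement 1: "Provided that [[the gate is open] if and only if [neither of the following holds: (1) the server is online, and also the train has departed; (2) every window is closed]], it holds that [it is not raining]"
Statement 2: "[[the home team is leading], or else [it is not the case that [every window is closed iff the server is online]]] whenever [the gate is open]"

2

Statement 1: This is (S iff ((D and M) nor not R)) -> not U.

D and M = False and True = False
not R = not False = True
(D and M) nor not R = False nor True = False
S iff ((D and M) nor not R) = True iff False = False
not U = not True = False
(S iff ((D and M) nor not R)) -> not U = False -> False = True
So Statement 1 is true.

Statement 2: Formalization: S -> (V or not (not R iff D))

not R = not False = True
not R iff D = True iff False = False
not (not R iff D) = not False = True
V or not (not R iff D) = False or True = True
S -> (V or not (not R iff D)) = True -> True = True
Hence Statement 2 is true.

2 of the 2 statements are true (Statement 1, Statement 2).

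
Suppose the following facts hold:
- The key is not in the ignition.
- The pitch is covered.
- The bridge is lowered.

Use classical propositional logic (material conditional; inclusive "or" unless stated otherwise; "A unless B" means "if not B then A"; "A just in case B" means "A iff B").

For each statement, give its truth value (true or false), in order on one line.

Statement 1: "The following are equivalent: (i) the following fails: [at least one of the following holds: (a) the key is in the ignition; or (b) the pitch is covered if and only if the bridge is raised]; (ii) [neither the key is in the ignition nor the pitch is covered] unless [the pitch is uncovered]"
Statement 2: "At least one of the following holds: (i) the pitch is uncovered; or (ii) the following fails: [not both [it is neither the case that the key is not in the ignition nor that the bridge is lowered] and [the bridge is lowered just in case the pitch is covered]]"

Statement 1 F / Statement 2 F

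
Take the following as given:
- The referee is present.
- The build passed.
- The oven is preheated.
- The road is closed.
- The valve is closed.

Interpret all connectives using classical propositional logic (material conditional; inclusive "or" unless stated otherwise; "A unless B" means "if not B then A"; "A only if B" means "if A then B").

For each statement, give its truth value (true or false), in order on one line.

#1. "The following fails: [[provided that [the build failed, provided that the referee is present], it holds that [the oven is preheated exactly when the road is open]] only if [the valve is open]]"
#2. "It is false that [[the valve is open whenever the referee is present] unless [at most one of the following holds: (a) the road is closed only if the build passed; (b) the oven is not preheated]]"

Let L = "the referee is present" (T), G = "the build passed" (T), H = "the oven is preheated" (T), V = "the road is closed" (T), W = "the valve is open" (F).

#1: In symbols: ¬(((L → ¬G) → (H ↔ ¬V)) → W)

¬G = ¬T = F
L → ¬G = T → F = F
¬V = ¬T = F
H ↔ ¬V = T ↔ F = F
(L → ¬G) → (H ↔ ¬V) = F → F = T
((L → ¬G) → (H ↔ ¬V)) → W = T → F = F
¬(((L → ¬G) → (H ↔ ¬V)) → W) = ¬F = T
So #1 is true.

#2: In symbols: ¬((L → W) ∨ ((V → G) ↑ ¬H))

L → W = T → F = F
V → G = T → T = T
¬H = ¬T = F
(V → G) ↑ ¬H = T ↑ F = T
(L → W) ∨ ((V → G) ↑ ¬H) = F ∨ T = T
¬((L → W) ∨ ((V → G) ↑ ¬H)) = ¬T = F
Hence #2 is false.

#1 True / #2 False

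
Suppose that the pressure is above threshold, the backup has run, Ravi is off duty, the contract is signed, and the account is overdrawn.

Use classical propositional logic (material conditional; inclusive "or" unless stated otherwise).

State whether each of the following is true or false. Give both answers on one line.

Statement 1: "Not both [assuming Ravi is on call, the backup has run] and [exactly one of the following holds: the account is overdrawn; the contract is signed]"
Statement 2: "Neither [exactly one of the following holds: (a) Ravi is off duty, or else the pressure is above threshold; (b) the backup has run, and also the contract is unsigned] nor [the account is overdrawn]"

Statement 1 True, Statement 2 False

Let G = "Ravi is on call" (False), P = "the backup has run" (True), K = "the account is overdrawn" (True), L = "the contract is signed" (True), U = "the pressure is above threshold" (True).

Statement 1: In symbols: (G -> P) nand (K xor L)

G -> P = False -> True = True
K xor L = True xor True = False
(G -> P) nand (K xor L) = True nand False = True
Thus Statement 1 is true.

Statement 2: This is ((not G or U) xor (P and not L)) nor K.

not G = not False = True
not G or U = True or True = True
not L = not True = False
P and not L = True and False = False
(not G or U) xor (P and not L) = True xor False = True
((not G or U) xor (P and not L)) nor K = True nor True = False
Hence Statement 2 is false.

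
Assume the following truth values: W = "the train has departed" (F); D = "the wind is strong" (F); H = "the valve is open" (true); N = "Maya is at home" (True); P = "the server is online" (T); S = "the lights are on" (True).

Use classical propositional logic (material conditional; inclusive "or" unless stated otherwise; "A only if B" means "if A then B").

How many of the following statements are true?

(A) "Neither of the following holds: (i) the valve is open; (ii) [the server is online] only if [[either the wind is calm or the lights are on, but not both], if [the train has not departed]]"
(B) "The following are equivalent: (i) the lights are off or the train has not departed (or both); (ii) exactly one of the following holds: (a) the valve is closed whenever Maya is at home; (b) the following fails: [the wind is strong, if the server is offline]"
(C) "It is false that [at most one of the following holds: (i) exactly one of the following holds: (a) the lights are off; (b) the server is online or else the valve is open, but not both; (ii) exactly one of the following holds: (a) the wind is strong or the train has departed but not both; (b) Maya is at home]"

0

(A): In symbols: H nor (P -> (~W -> (~D xor S)))

~W = ~F = T
~D = ~F = T
~D xor S = T xor T = F
~W -> (~D xor S) = T -> F = F
P -> (~W -> (~D xor S)) = T -> F = F
H nor (P -> (~W -> (~D xor S))) = T nor F = F
Thus (A) is false.

(B): This is (~S | ~W) <-> ((N -> ~H) xor ~(~P -> D)).

~S = ~T = F
~W = ~F = T
~S | ~W = F | T = T
~H = ~T = F
N -> ~H = T -> F = F
~P = ~T = F
~P -> D = F -> F = T
~(~P -> D) = ~T = F
(N -> ~H) xor ~(~P -> D) = F xor F = F
(~S | ~W) <-> ((N -> ~H) xor ~(~P -> D)) = T <-> F = F
So (B) is false.

(C): Parsed as ~((~S xor (P xor H)) nand ((D xor W) xor N))

~S = ~T = F
P xor H = T xor T = F
~S xor (P xor H) = F xor F = F
D xor W = F xor F = F
(D xor W) xor N = F xor T = T
(~S xor (P xor H)) nand ((D xor W) xor N) = F nand T = T
~((~S xor (P xor H)) nand ((D xor W) xor N)) = ~T = F
So (C) is false.

True statements: 0 (none).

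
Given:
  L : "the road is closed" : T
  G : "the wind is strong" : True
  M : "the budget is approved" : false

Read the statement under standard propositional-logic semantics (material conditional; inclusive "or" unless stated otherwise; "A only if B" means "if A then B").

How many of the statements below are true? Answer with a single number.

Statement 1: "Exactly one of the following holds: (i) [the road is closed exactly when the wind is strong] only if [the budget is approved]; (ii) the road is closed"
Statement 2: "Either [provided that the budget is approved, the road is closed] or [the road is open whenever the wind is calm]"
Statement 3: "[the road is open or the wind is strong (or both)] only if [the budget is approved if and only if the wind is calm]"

3

Statement 1: This is ((L iff G) -> M) xor L.

L iff G = True iff True = True
(L iff G) -> M = True -> False = False
((L iff G) -> M) xor L = False xor True = True
Hence Statement 1 is true.

Statement 2: Parsed as (M -> L) or (not G -> not L)

M -> L = False -> True = True
not G = not True = False
not L = not True = False
not G -> not L = False -> False = True
(M -> L) or (not G -> not L) = True or True = True
So Statement 2 is true.

Statement 3: Formalization: (not L or G) -> (M iff not G)

not L = not True = False
not L or G = False or True = True
not G = not True = False
M iff not G = False iff False = True
(not L or G) -> (M iff not G) = True -> True = True
Hence Statement 3 is true.

3 of the 3 statements are true.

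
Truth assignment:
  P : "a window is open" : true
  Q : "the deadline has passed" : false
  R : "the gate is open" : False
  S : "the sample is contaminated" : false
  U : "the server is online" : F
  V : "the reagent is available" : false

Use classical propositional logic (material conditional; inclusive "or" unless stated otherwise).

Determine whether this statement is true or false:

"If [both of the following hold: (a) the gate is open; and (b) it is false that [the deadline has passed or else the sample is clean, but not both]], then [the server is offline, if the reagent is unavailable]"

The statement is true.

Parsed as (R & ~(Q xor ~S)) -> (~V -> ~U)

~S = ~F = T
Q xor ~S = F xor T = T
~(Q xor ~S) = ~T = F
R & ~(Q xor ~S) = F & F = F
~V = ~F = T
~U = ~F = T
~V -> ~U = T -> T = T
(R & ~(Q xor ~S)) -> (~V -> ~U) = F -> T = T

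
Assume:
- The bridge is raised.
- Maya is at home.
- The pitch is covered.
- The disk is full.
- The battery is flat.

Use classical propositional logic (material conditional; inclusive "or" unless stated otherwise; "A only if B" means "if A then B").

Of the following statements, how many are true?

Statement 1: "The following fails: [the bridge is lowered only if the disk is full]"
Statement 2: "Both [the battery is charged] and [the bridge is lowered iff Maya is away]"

0

Let P = "the bridge is raised" (T), S = "the disk is full" (T), U = "the battery is charged" (F), Q = "Maya is at home" (T).

Statement 1: This is ~(~P -> S).

~P = ~T = F
~P -> S = F -> T = T
~(~P -> S) = ~T = F
So Statement 1 is false.

Statement 2: In symbols: U & (~P <-> ~Q)

~P = ~T = F
~Q = ~T = F
~P <-> ~Q = F <-> F = T
U & (~P <-> ~Q) = F & T = F
So Statement 2 is false.

0 of the 2 statements are true (none).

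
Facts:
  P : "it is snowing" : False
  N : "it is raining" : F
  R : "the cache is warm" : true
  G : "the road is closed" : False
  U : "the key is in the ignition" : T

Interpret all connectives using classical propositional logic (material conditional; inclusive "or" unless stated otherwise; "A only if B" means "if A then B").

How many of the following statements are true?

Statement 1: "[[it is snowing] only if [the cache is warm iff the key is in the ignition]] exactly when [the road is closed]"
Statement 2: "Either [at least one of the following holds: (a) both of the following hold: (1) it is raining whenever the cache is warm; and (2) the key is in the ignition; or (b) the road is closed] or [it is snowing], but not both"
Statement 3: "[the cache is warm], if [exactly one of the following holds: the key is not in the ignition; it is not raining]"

1

Statement 1: This is (P -> (R iff U)) iff G.

R iff U = True iff True = True
P -> (R iff U) = False -> True = True
(P -> (R iff U)) iff G = True iff False = False
Hence Statement 1 is false.

Statement 2: Formalization: (((R -> N) and U) or G) xor P

R -> N = True -> False = False
(R -> N) and U = False and True = False
((R -> N) and U) or G = False or False = False
(((R -> N) and U) or G) xor P = False xor False = False
So Statement 2 is false.

Statement 3: Parsed as (not U xor not N) -> R

not U = not True = False
not N = not False = True
not U xor not N = False xor True = True
(not U xor not N) -> R = True -> True = True
Hence Statement 3 is true.

Count: 1.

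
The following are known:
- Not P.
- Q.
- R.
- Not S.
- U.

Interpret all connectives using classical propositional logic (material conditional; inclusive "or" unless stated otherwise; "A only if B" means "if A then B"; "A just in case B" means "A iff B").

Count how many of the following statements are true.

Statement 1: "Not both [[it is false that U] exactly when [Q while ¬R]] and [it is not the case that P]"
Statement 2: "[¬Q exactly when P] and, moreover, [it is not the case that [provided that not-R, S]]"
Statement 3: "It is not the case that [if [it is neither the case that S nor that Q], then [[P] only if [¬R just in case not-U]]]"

Statement 1: Formalization: (¬U ↔ (Q ∧ ¬R)) ↑ ¬P

¬U = ¬T = F
¬R = ¬T = F
Q ∧ ¬R = T ∧ F = F
¬U ↔ (Q ∧ ¬R) = F ↔ F = T
¬P = ¬F = T
(¬U ↔ (Q ∧ ¬R)) ↑ ¬P = T ↑ T = F
Hence Statement 1 is false.

Statement 2: Formalization: (¬Q ↔ P) ∧ ¬(¬R → S)

¬Q = ¬T = F
¬Q ↔ P = F ↔ F = T
¬R = ¬T = F
¬R → S = F → F = T
¬(¬R → S) = ¬T = F
(¬Q ↔ P) ∧ ¬(¬R → S) = T ∧ F = F
So Statement 2 is false.

Statement 3: This is ¬((S ↓ Q) → (P → (¬R ↔ ¬U))).

S ↓ Q = F ↓ T = F
¬R = ¬T = F
¬U = ¬T = F
¬R ↔ ¬U = F ↔ F = T
P → (¬R ↔ ¬U) = F → T = T
(S ↓ Q) → (P → (¬R ↔ ¬U)) = F → T = T
¬((S ↓ Q) → (P → (¬R ↔ ¬U))) = ¬T = F
Hence Statement 3 is false.

0 of the 3 statements are true (none).

0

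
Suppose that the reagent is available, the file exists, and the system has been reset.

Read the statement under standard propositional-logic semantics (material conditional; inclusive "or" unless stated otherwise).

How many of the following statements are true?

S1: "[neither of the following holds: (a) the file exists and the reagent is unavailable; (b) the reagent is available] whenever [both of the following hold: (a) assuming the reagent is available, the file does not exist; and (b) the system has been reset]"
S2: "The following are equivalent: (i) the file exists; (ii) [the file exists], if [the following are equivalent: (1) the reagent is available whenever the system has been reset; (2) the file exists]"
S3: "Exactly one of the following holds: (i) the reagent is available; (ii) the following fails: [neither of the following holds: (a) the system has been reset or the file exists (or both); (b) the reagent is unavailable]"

Let P = "the reagent is available" (T), M = "the file exists" (T), U = "the system has been reset" (T).

S1: In symbols: ((P -> ~M) & U) -> ((M & ~P) nor P)

~M = ~T = F
P -> ~M = T -> F = F
(P -> ~M) & U = F & T = F
~P = ~T = F
M & ~P = T & F = F
(M & ~P) nor P = F nor T = F
((P -> ~M) & U) -> ((M & ~P) nor P) = F -> F = T
Thus S1 is true.

S2: Parsed as M <-> (((U -> P) <-> M) -> M)

U -> P = T -> T = T
(U -> P) <-> M = T <-> T = T
((U -> P) <-> M) -> M = T -> T = T
M <-> (((U -> P) <-> M) -> M) = T <-> T = T
Hence S2 is true.

S3: In symbols: P xor ~((U | M) nor ~P)

U | M = T | T = T
~P = ~T = F
(U | M) nor ~P = T nor F = F
~((U | M) nor ~P) = ~F = T
P xor ~((U | M) nor ~P) = T xor T = F
Hence S3 is false.

Count: 2.

2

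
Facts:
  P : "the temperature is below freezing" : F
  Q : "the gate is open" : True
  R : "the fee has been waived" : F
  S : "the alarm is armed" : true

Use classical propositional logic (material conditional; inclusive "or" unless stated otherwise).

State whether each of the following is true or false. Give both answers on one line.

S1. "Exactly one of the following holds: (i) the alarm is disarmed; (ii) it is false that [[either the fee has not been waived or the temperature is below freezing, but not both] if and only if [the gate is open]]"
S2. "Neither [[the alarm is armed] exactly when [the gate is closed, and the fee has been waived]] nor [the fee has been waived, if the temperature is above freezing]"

S1 F / S2 T

S1: This is not S xor not ((not R xor P) iff Q).

not S = not True = False
not R = not False = True
not R xor P = True xor False = True
(not R xor P) iff Q = True iff True = True
not ((not R xor P) iff Q) = not True = False
not S xor not ((not R xor P) iff Q) = False xor False = False
So S1 is false.

S2: Parsed as (S iff (not Q and R)) nor (not P -> R)

not Q = not True = False
not Q and R = False and False = False
S iff (not Q and R) = True iff False = False
not P = not False = True
not P -> R = True -> False = False
(S iff (not Q and R)) nor (not P -> R) = False nor False = True
Thus S2 is true.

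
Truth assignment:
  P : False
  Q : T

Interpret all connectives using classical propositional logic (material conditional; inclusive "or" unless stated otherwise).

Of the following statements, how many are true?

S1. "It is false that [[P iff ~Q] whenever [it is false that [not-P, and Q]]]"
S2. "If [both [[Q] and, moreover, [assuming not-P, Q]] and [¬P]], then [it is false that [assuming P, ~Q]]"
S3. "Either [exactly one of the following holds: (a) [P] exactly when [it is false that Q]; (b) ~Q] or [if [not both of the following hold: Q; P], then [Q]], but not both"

S1: In symbols: not (not (not P and Q) -> (P iff not Q))

not P = not False = True
not P and Q = True and True = True
not (not P and Q) = not True = False
not Q = not True = False
P iff not Q = False iff False = True
not (not P and Q) -> (P iff not Q) = False -> True = True
not (not (not P and Q) -> (P iff not Q)) = not True = False
So S1 is false.

S2: Parsed as ((Q and (not P -> Q)) and not P) -> not (P -> not Q)

not P = not False = True
not P -> Q = True -> True = True
Q and (not P -> Q) = True and True = True
not P = not False = True
(Q and (not P -> Q)) and not P = True and True = True
not Q = not True = False
P -> not Q = False -> False = True
not (P -> not Q) = not True = False
((Q and (not P -> Q)) and not P) -> not (P -> not Q) = True -> False = False
Hence S2 is false.

S3: Formalization: ((P iff not Q) xor not Q) xor ((Q nand P) -> Q)

not Q = not True = False
P iff not Q = False iff False = True
not Q = not True = False
(P iff not Q) xor not Q = True xor False = True
Q nand P = True nand False = True
(Q nand P) -> Q = True -> True = True
((P iff not Q) xor not Q) xor ((Q nand P) -> Q) = True xor True = False
Hence S3 is false.

Count: 0.

0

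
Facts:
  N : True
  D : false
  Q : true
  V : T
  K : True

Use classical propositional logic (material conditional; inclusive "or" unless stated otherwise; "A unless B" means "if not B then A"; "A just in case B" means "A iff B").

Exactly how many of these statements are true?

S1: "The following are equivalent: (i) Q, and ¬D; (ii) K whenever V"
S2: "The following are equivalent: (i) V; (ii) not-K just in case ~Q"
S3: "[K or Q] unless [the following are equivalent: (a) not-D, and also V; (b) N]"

3

S1: In symbols: (Q ∧ ¬D) ↔ (V → K)

¬D = ¬F = T
Q ∧ ¬D = T ∧ T = T
V → K = T → T = T
(Q ∧ ¬D) ↔ (V → K) = T ↔ T = T
Thus S1 is true.

S2: This is V ↔ (¬K ↔ ¬Q).

¬K = ¬T = F
¬Q = ¬T = F
¬K ↔ ¬Q = F ↔ F = T
V ↔ (¬K ↔ ¬Q) = T ↔ T = T
Hence S2 is true.

S3: In symbols: (K ∨ Q) ∨ ((¬D ∧ V) ↔ N)

K ∨ Q = T ∨ T = T
¬D = ¬F = T
¬D ∧ V = T ∧ T = T
(¬D ∧ V) ↔ N = T ↔ T = T
(K ∨ Q) ∨ ((¬D ∧ V) ↔ N) = T ∨ T = T
Thus S3 is true.

Count: 3.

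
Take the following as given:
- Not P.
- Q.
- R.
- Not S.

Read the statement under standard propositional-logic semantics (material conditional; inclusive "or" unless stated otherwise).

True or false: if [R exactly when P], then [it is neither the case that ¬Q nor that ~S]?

In symbols: (R iff P) -> (not Q nor not S)

R iff P = True iff False = False
not Q = not True = False
not S = not False = True
not Q nor not S = False nor True = False
(R iff P) -> (not Q nor not S) = False -> False = True

True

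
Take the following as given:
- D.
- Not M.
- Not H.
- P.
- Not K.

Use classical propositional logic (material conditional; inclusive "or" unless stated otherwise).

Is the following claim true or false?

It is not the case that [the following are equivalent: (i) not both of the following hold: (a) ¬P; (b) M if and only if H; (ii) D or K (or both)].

False.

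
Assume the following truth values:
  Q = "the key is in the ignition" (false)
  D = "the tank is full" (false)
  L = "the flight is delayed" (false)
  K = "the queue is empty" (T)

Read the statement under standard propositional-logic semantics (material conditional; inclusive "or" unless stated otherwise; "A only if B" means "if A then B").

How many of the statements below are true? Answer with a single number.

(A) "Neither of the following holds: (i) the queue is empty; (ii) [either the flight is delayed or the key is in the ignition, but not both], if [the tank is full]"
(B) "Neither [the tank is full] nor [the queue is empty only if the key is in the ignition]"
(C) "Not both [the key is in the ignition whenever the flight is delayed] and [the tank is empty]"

1

(A): Parsed as K ↓ (D → (L ⊕ Q))

L ⊕ Q = F ⊕ F = F
D → (L ⊕ Q) = F → F = T
K ↓ (D → (L ⊕ Q)) = T ↓ T = F
Hence (A) is false.

(B): Parsed as D ↓ (K → Q)

K → Q = T → F = F
D ↓ (K → Q) = F ↓ F = T
So (B) is true.

(C): In symbols: (L → Q) ↑ ¬D

L → Q = F → F = T
¬D = ¬F = T
(L → Q) ↑ ¬D = T ↑ T = F
Thus (C) is false.

True statements: 1 ((B)).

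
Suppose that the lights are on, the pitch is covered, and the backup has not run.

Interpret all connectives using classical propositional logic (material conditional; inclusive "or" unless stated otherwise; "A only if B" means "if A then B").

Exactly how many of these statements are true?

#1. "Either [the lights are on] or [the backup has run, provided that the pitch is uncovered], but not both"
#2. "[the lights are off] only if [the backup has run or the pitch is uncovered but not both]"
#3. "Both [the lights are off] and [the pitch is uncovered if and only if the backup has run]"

1

Let U = "the lights are on" (True), R = "the pitch is covered" (True), Q = "the backup has run" (False).

#1: In symbols: U xor (not R -> Q)

not R = not True = False
not R -> Q = False -> False = True
U xor (not R -> Q) = True xor True = False
Hence #1 is false.

#2: Formalization: not U -> (Q xor not R)

not U = not True = False
not R = not True = False
Q xor not R = False xor False = False
not U -> (Q xor not R) = False -> False = True
Thus #2 is true.

#3: This is not U and (not R iff Q).

not U = not True = False
not R = not True = False
not R iff Q = False iff False = True
not U and (not R iff Q) = False and True = False
Hence #3 is false.

Count: 1.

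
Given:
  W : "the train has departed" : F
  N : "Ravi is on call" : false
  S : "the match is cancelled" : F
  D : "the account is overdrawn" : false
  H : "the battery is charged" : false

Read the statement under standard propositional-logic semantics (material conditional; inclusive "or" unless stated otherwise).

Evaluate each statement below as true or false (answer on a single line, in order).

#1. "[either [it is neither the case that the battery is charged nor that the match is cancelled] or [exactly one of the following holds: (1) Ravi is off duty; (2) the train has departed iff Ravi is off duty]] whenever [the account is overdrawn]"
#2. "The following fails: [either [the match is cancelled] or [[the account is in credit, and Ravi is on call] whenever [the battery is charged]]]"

#1 true; #2 false

#1: This is D -> ((H nor S) | (~N xor (W <-> ~N))).

H nor S = F nor F = T
~N = ~F = T
~N = ~F = T
W <-> ~N = F <-> T = F
~N xor (W <-> ~N) = T xor F = T
(H nor S) | (~N xor (W <-> ~N)) = T | T = T
D -> ((H nor S) | (~N xor (W <-> ~N))) = F -> T = T
Hence #1 is true.

#2: Parsed as ~(S | (H -> (~D & N)))

~D = ~F = T
~D & N = T & F = F
H -> (~D & N) = F -> F = T
S | (H -> (~D & N)) = F | T = T
~(S | (H -> (~D & N))) = ~T = F
Hence #2 is false.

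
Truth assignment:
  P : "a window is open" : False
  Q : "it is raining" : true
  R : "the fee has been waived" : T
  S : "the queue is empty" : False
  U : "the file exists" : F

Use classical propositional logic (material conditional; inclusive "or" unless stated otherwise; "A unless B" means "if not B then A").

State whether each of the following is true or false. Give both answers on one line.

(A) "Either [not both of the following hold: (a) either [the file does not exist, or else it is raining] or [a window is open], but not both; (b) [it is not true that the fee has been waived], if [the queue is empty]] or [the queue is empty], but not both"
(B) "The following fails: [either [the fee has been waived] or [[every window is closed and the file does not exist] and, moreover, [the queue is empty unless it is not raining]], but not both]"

(A) F / (B) F

(A): This is (((¬U ∨ Q) ⊕ P) ↑ (S → ¬R)) ⊕ S.

¬U = ¬F = T
¬U ∨ Q = T ∨ T = T
(¬U ∨ Q) ⊕ P = T ⊕ F = T
¬R = ¬T = F
S → ¬R = F → F = T
((¬U ∨ Q) ⊕ P) ↑ (S → ¬R) = T ↑ T = F
(((¬U ∨ Q) ⊕ P) ↑ (S → ¬R)) ⊕ S = F ⊕ F = F
Hence (A) is false.

(B): Parsed as ¬(R ⊕ ((¬P ∧ ¬U) ∧ (S ∨ ¬Q)))

¬P = ¬F = T
¬U = ¬F = T
¬P ∧ ¬U = T ∧ T = T
¬Q = ¬T = F
S ∨ ¬Q = F ∨ F = F
(¬P ∧ ¬U) ∧ (S ∨ ¬Q) = T ∧ F = F
R ⊕ ((¬P ∧ ¬U) ∧ (S ∨ ¬Q)) = T ⊕ F = T
¬(R ⊕ ((¬P ∧ ¬U) ∧ (S ∨ ¬Q))) = ¬T = F
So (B) is false.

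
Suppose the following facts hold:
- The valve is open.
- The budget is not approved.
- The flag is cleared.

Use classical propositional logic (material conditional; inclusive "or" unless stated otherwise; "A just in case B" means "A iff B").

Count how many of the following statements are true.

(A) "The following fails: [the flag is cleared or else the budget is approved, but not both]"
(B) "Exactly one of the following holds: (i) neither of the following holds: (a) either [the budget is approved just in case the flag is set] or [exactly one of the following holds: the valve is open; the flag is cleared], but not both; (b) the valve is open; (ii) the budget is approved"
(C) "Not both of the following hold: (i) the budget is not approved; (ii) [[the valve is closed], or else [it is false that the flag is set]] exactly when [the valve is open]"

0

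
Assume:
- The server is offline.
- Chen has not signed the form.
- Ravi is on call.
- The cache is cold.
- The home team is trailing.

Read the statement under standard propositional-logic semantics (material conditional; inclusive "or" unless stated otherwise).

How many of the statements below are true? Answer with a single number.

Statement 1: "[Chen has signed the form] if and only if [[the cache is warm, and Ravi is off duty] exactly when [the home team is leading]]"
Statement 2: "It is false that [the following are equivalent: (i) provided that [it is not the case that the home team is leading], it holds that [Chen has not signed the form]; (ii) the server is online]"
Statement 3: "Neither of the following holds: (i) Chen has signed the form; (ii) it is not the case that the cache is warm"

1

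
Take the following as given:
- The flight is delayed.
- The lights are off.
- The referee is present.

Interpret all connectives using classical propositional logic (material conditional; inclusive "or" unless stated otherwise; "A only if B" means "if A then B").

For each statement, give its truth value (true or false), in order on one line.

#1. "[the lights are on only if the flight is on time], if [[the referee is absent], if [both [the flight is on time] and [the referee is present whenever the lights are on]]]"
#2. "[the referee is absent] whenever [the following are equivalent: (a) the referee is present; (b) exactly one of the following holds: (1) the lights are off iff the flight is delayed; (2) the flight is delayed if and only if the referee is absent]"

Let D = "the flight is delayed" (True), U = "the lights are on" (False), Q = "the referee is present" (True).

#1: Formalization: ((not D and (U -> Q)) -> not Q) -> (U -> not D)

not D = not True = False
U -> Q = False -> True = True
not D and (U -> Q) = False and True = False
not Q = not True = False
(not D and (U -> Q)) -> not Q = False -> False = True
not D = not True = False
U -> not D = False -> False = True
((not D and (U -> Q)) -> not Q) -> (U -> not D) = True -> True = True
Thus #1 is true.

#2: This is (Q iff ((not U iff D) xor (D iff not Q))) -> not Q.

not U = not False = True
not U iff D = True iff True = True
not Q = not True = False
D iff not Q = True iff False = False
(not U iff D) xor (D iff not Q) = True xor False = True
Q iff ((not U iff D) xor (D iff not Q)) = True iff True = True
not Q = not True = False
(Q iff ((not U iff D) xor (D iff not Q))) -> not Q = True -> False = False
Hence #2 is false.

#1 T, #2 F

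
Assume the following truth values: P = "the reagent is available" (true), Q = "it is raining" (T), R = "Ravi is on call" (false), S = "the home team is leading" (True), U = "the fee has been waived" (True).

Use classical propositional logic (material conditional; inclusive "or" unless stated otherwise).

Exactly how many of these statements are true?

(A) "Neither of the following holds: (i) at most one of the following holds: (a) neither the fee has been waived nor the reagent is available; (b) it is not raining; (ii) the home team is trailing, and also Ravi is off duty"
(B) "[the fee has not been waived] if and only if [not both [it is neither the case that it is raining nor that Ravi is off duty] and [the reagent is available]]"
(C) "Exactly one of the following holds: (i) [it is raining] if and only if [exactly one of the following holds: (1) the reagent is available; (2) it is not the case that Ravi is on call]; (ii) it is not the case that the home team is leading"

(A): In symbols: ((U ↓ P) ↑ ¬Q) ↓ (¬S ∧ ¬R)

U ↓ P = T ↓ T = F
¬Q = ¬T = F
(U ↓ P) ↑ ¬Q = F ↑ F = T
¬S = ¬T = F
¬R = ¬F = T
¬S ∧ ¬R = F ∧ T = F
((U ↓ P) ↑ ¬Q) ↓ (¬S ∧ ¬R) = T ↓ F = F
Thus (A) is false.

(B): Parsed as ¬U ↔ ((Q ↓ ¬R) ↑ P)

¬U = ¬T = F
¬R = ¬F = T
Q ↓ ¬R = T ↓ T = F
(Q ↓ ¬R) ↑ P = F ↑ T = T
¬U ↔ ((Q ↓ ¬R) ↑ P) = F ↔ T = F
Thus (B) is false.

(C): Parsed as (Q ↔ (P ⊕ ¬R)) ⊕ ¬S

¬R = ¬F = T
P ⊕ ¬R = T ⊕ T = F
Q ↔ (P ⊕ ¬R) = T ↔ F = F
¬S = ¬T = F
(Q ↔ (P ⊕ ¬R)) ⊕ ¬S = F ⊕ F = F
So (C) is false.

0 of the 3 statements are true (none).

0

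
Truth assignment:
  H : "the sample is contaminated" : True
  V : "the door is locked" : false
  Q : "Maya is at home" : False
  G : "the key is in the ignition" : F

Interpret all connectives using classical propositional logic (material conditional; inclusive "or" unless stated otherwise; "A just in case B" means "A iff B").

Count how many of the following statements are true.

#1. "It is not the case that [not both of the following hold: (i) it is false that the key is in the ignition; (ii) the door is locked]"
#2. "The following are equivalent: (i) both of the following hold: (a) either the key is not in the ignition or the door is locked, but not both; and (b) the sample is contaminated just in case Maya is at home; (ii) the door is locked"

1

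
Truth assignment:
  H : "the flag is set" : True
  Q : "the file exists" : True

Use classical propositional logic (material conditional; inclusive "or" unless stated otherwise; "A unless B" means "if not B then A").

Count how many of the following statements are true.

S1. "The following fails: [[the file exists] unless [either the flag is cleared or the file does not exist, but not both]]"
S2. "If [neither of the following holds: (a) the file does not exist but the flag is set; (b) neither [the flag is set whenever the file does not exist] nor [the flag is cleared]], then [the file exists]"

S1: Formalization: not (Q or (not H xor not Q))

not H = not True = False
not Q = not True = False
not H xor not Q = False xor False = False
Q or (not H xor not Q) = True or False = True
not (Q or (not H xor not Q)) = not True = False
Thus S1 is false.

S2: In symbols: ((not Q and H) nor ((not Q -> H) nor not H)) -> Q

not Q = not True = False
not Q and H = False and True = False
not Q = not True = False
not Q -> H = False -> True = True
not H = not True = False
(not Q -> H) nor not H = True nor False = False
(not Q and H) nor ((not Q -> H) nor not H) = False nor False = True
((not Q and H) nor ((not Q -> H) nor not H)) -> Q = True -> True = True
Hence S2 is true.

1 of the 2 statements is true.

1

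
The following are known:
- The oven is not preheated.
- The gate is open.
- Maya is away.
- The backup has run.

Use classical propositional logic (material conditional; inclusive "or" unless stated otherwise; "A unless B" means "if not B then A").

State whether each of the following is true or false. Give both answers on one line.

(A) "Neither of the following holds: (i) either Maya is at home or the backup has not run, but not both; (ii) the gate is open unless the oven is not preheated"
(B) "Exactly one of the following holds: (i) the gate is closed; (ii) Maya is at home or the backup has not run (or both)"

(A) False; (B) False

Let R = "Maya is at home" (False), S = "the backup has run" (True), Q = "the gate is open" (True), P = "the oven is preheated" (False).

(A): Parsed as (R xor not S) nor (Q or not P)

not S = not True = False
R xor not S = False xor False = False
not P = not False = True
Q or not P = True or True = True
(R xor not S) nor (Q or not P) = False nor True = False
So (A) is false.

(B): In symbols: not Q xor (R or not S)

not Q = not True = False
not S = not True = False
R or not S = False or False = False
not Q xor (R or not S) = False xor False = False
Thus (B) is false.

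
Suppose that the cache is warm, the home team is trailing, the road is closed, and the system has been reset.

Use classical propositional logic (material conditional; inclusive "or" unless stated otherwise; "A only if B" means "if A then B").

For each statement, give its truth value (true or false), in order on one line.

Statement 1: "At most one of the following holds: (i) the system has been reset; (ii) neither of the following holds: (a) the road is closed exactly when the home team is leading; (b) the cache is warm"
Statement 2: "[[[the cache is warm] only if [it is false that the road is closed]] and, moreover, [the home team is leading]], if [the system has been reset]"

Let P = "the system has been reset" (T), U = "the road is closed" (T), K = "the home team is leading" (F), Q = "the cache is warm" (T).

Statement 1: In symbols: P nand ((U <-> K) nor Q)

U <-> K = T <-> F = F
(U <-> K) nor Q = F nor T = F
P nand ((U <-> K) nor Q) = T nand F = T
So Statement 1 is true.

Statement 2: In symbols: P -> ((Q -> ~U) & K)

~U = ~T = F
Q -> ~U = T -> F = F
(Q -> ~U) & K = F & F = F
P -> ((Q -> ~U) & K) = T -> F = F
Hence Statement 2 is false.

Statement 1 T, Statement 2 F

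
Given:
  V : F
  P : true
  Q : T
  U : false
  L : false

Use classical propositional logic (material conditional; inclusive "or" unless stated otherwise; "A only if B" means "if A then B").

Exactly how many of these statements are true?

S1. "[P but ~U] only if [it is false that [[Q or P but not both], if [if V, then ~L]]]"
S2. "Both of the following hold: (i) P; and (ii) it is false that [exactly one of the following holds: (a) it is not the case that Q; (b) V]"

2

S1: This is (P ∧ ¬U) → ¬((V → ¬L) → (Q ⊕ P)).

¬U = ¬F = T
P ∧ ¬U = T ∧ T = T
¬L = ¬F = T
V → ¬L = F → T = T
Q ⊕ P = T ⊕ T = F
(V → ¬L) → (Q ⊕ P) = T → F = F
¬((V → ¬L) → (Q ⊕ P)) = ¬F = T
(P ∧ ¬U) → ¬((V → ¬L) → (Q ⊕ P)) = T → T = T
Thus S1 is true.

S2: Parsed as P ∧ ¬(¬Q ⊕ V)

¬Q = ¬T = F
¬Q ⊕ V = F ⊕ F = F
¬(¬Q ⊕ V) = ¬F = T
P ∧ ¬(¬Q ⊕ V) = T ∧ T = T
So S2 is true.

True statements: 2.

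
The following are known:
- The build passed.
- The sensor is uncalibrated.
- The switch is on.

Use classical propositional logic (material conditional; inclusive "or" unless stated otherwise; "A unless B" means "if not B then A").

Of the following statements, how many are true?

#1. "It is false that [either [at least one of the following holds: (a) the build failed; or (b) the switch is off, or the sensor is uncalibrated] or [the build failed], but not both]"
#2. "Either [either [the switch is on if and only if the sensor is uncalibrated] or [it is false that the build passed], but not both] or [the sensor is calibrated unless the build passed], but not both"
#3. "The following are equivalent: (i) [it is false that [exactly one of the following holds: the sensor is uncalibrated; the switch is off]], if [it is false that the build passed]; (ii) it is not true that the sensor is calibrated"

1

Let P = "the build passed" (T), R = "the switch is on" (T), Q = "the sensor is calibrated" (F).

#1: In symbols: ~((~P | (~R | ~Q)) xor ~P)

~P = ~T = F
~R = ~T = F
~Q = ~F = T
~R | ~Q = F | T = T
~P | (~R | ~Q) = F | T = T
~P = ~T = F
(~P | (~R | ~Q)) xor ~P = T xor F = T
~((~P | (~R | ~Q)) xor ~P) = ~T = F
Hence #1 is false.

#2: This is ((R <-> ~Q) xor ~P) xor (Q | P).

~Q = ~F = T
R <-> ~Q = T <-> T = T
~P = ~T = F
(R <-> ~Q) xor ~P = T xor F = T
Q | P = F | T = T
((R <-> ~Q) xor ~P) xor (Q | P) = T xor T = F
Thus #2 is false.

#3: Formalization: (~P -> ~(~Q xor ~R)) <-> ~Q

~P = ~T = F
~Q = ~F = T
~R = ~T = F
~Q xor ~R = T xor F = T
~(~Q xor ~R) = ~T = F
~P -> ~(~Q xor ~R) = F -> F = T
~Q = ~F = T
(~P -> ~(~Q xor ~R)) <-> ~Q = T <-> T = T
Thus #3 is true.

True statements: 1.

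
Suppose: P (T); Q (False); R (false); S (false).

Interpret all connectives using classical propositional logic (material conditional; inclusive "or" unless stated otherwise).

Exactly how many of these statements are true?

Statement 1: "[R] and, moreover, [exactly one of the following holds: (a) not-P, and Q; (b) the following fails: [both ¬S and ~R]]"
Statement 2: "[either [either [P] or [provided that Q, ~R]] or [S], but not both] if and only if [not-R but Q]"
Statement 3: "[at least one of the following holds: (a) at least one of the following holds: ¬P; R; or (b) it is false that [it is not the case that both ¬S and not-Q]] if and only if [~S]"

Statement 1: In symbols: R & ((~P & Q) xor ~(~S & ~R))

~P = ~T = F
~P & Q = F & F = F
~S = ~F = T
~R = ~F = T
~S & ~R = T & T = T
~(~S & ~R) = ~T = F
(~P & Q) xor ~(~S & ~R) = F xor F = F
R & ((~P & Q) xor ~(~S & ~R)) = F & F = F
So Statement 1 is false.

Statement 2: Parsed as ((P | (Q -> ~R)) xor S) <-> (~R & Q)

~R = ~F = T
Q -> ~R = F -> T = T
P | (Q -> ~R) = T | T = T
(P | (Q -> ~R)) xor S = T xor F = T
~R = ~F = T
~R & Q = T & F = F
((P | (Q -> ~R)) xor S) <-> (~R & Q) = T <-> F = F
Thus Statement 2 is false.

Statement 3: This is ((~P | R) | ~(~S nand ~Q)) <-> ~S.

~P = ~T = F
~P | R = F | F = F
~S = ~F = T
~Q = ~F = T
~S nand ~Q = T nand T = F
~(~S nand ~Q) = ~F = T
(~P | R) | ~(~S nand ~Q) = F | T = T
~S = ~F = T
((~P | R) | ~(~S nand ~Q)) <-> ~S = T <-> T = T
Thus Statement 3 is true.

Count: 1.

1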